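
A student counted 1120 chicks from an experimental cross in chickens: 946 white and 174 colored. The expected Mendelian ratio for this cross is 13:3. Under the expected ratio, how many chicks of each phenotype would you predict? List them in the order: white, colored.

The 13:3 ratio has 16 parts, so with N = 1120 the expected counts are:
  white: 1120 × 13/16 = 910
  colored: 1120 × 3/16 = 210

910, 210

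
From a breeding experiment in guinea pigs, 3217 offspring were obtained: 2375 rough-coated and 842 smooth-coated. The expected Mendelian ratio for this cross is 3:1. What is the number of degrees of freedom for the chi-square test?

1

A goodness-of-fit test with 2 phenotype classes has df = 2 − 1 = 1.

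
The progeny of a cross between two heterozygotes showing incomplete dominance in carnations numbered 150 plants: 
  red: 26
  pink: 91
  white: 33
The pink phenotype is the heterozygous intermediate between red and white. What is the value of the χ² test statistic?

With incomplete dominance, a heterozygote × heterozygote cross gives a 1:2:1 phenotypic ratio.
The 1:2:1 ratio has 4 parts, so with N = 150 the expected counts are:
  red: 150 × 1/4 = 37.5
  pink: 150 × 2/4 = 75
  white: 150 × 1/4 = 37.5
χ² = Σ (O − E)² / E
  red: (26 − 37.5)² / 37.5 = 3.5267
  pink: (91 − 75)² / 75 = 3.4133
  white: (33 − 37.5)² / 37.5 = 0.5400
χ² = 3.5267 + 3.4133 + 0.5400 = 7.480

7.480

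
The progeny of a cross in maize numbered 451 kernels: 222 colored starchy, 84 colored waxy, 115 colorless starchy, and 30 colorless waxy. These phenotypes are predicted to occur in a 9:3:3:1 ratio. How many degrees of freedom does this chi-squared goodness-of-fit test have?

3

A goodness-of-fit test with 4 phenotype classes has df = 4 − 1 = 3.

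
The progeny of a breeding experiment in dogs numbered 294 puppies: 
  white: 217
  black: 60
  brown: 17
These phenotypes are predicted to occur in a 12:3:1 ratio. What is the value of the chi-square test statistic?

0.590

Total ratio parts = 16. Expected numbers out of 294:
  white: 294 × 12/16 = 220.5
  black: 294 × 3/16 = 55.125
  brown: 294 × 1/16 = 18.375
χ² = Σ (O − E)² / E
  white: (217 − 220.5)² / 220.5 = 0.0556
  black: (60 − 55.125)² / 55.125 = 0.4311
  brown: (17 − 18.375)² / 18.375 = 0.1029
χ² = 0.0556 + 0.4311 + 0.1029 = 0.5896 ≈ 0.590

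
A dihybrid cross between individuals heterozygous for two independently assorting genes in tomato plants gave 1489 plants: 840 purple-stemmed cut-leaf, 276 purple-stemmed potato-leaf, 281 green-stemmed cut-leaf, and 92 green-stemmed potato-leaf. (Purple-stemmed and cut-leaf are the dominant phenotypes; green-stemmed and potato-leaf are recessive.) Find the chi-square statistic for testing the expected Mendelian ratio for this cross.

0.067

A dihybrid F₂ with independent assortment and complete dominance at both loci gives a 9:3:3:1 phenotypic ratio.
Total ratio parts = 16. Expected numbers out of 1489:
  purple-stemmed cut-leaf: 1489 × 9/16 = 837.5625
  purple-stemmed potato-leaf: 1489 × 3/16 = 279.1875
  green-stemmed cut-leaf: 1489 × 3/16 = 279.1875
  green-stemmed potato-leaf: 1489 × 1/16 = 93.0625
χ² = Σ (O − E)² / E
  purple-stemmed cut-leaf: (840 − 837.5625)² / 837.5625 = 0.0071
  purple-stemmed potato-leaf: (276 − 279.1875)² / 279.1875 = 0.0364
  green-stemmed cut-leaf: (281 − 279.1875)² / 279.1875 = 0.0118
  green-stemmed potato-leaf: (92 − 93.0625)² / 93.0625 = 0.0121
χ² = 0.0071 + 0.0364 + 0.0118 + 0.0121 = 0.0674 ≈ 0.067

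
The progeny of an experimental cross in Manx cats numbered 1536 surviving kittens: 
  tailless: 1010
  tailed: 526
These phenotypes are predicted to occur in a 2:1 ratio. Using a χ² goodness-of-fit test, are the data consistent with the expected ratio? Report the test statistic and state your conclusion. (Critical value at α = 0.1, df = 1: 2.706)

0.574; consistent

Under the 2:1 hypothesis (Σ ratio = 3, N = 1536):
  tailless: 1536 × 2/3 = 1024
  tailed: 1536 × 1/3 = 512
χ² = Σ (O − E)² / E
  tailless: (1010 − 1024)² / 1024 = 0.1914
  tailed: (526 − 512)² / 512 = 0.3828
χ² = 0.1914 + 0.3828 = 0.5742 ≈ 0.574
Degrees of freedom = 2 − 1 = 1; critical value at α = 0.1 is 2.706.
Since 0.574 < 2.706, we fail to reject the null hypothesis — the data are consistent with the 2:1 ratio.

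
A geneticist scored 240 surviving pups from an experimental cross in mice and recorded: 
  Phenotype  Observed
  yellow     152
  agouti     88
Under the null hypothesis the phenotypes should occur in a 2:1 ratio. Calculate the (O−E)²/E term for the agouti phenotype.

The 2:1 ratio has 3 parts, so with N = 240 the expected counts are:
  yellow: 240 × 2/3 = 160
  agouti: 240 × 1/3 = 80
Contribution of agouti: (88 − 80)² / 80 = 0.8000

0.800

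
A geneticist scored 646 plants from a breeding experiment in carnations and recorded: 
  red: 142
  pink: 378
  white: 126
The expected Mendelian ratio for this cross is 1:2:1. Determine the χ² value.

19.523

Under the 1:2:1 hypothesis (Σ ratio = 4, N = 646):
  red: 646 × 1/4 = 161.5
  pink: 646 × 2/4 = 323
  white: 646 × 1/4 = 161.5
χ² = Σ (O − E)² / E
  red: (142 − 161.5)² / 161.5 = 2.3545
  pink: (378 − 323)² / 323 = 9.3653
  white: (126 − 161.5)² / 161.5 = 7.8034
χ² = 2.3545 + 9.3653 + 7.8034 = 19.5232 ≈ 19.523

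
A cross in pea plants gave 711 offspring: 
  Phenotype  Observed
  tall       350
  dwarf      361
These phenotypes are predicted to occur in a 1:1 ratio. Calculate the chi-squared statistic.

0.170

The 1:1 ratio has 2 parts, so with N = 711 the expected counts are:
  tall: 711 × 1/2 = 355.5
  dwarf: 711 × 1/2 = 355.5
χ² = Σ (O − E)² / E
  tall: (350 − 355.5)² / 355.5 = 0.0851
  dwarf: (361 − 355.5)² / 355.5 = 0.0851
χ² = 0.0851 + 0.0851 = 0.1702 ≈ 0.170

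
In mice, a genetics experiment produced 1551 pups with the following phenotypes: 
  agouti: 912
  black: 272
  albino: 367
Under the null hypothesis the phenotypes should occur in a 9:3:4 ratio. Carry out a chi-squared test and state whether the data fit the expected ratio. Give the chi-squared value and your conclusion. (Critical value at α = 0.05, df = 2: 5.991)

Under the 9:3:4 hypothesis (Σ ratio = 16, N = 1551):
  agouti: 1551 × 9/16 = 872.4375
  black: 1551 × 3/16 = 290.8125
  albino: 1551 × 4/16 = 387.75
χ² = Σ (O − E)² / E
  agouti: (912 − 872.4375)² / 872.4375 = 1.7940
  black: (272 − 290.8125)² / 290.8125 = 1.2170
  albino: (367 − 387.75)² / 387.75 = 1.1104
χ² = 1.7940 + 1.2170 + 1.1104 = 4.1214 ≈ 4.121
Degrees of freedom = 3 − 1 = 2; critical value at α = 0.05 is 5.991.
Since 4.121 < 5.991, we fail to reject the null hypothesis — the data are consistent with the 9:3:4 ratio.

4.121; consistent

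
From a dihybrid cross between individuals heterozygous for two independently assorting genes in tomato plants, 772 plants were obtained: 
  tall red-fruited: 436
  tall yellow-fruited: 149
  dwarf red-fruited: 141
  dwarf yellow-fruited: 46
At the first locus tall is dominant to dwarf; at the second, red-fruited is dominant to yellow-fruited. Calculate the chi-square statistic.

A dihybrid F₂ with independent assortment and complete dominance at both loci gives a 9:3:3:1 phenotypic ratio.
The 9:3:3:1 ratio has 16 parts, so with N = 772 the expected counts are:
  tall red-fruited: 772 × 9/16 = 434.25
  tall yellow-fruited: 772 × 3/16 = 144.75
  dwarf red-fruited: 772 × 3/16 = 144.75
  dwarf yellow-fruited: 772 × 1/16 = 48.25
χ² = Σ (O − E)² / E
  tall red-fruited: (436 − 434.25)² / 434.25 = 0.0071
  tall yellow-fruited: (149 − 144.75)² / 144.75 = 0.1248
  dwarf red-fruited: (141 − 144.75)² / 144.75 = 0.0972
  dwarf yellow-fruited: (46 − 48.25)² / 48.25 = 0.1049
χ² = 0.0071 + 0.1248 + 0.0972 + 0.1049 = 0.334

0.334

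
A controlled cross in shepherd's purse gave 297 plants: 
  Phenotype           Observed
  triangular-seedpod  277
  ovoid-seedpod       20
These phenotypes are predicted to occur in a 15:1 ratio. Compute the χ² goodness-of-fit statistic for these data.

0.119

Expected counts for N = 297 under a 15:1 ratio (total parts = 16):
  triangular-seedpod: 297 × 15/16 = 278.4375
  ovoid-seedpod: 297 × 1/16 = 18.5625
χ² = Σ (O − E)² / E
  triangular-seedpod: (277 − 278.4375)² / 278.4375 = 0.0074
  ovoid-seedpod: (20 − 18.5625)² / 18.5625 = 0.1113
χ² = 0.0074 + 0.1113 = 0.1187 ≈ 0.119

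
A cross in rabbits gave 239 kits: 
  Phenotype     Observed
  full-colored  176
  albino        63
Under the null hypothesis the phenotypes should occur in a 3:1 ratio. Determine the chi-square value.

Under the 3:1 hypothesis (Σ ratio = 4, N = 239):
  full-colored: 239 × 3/4 = 179.25
  albino: 239 × 1/4 = 59.75
χ² = Σ (O − E)² / E
  full-colored: (176 − 179.25)² / 179.25 = 0.0589
  albino: (63 − 59.75)² / 59.75 = 0.1768
χ² = 0.0589 + 0.1768 = 0.2357 ≈ 0.236

0.236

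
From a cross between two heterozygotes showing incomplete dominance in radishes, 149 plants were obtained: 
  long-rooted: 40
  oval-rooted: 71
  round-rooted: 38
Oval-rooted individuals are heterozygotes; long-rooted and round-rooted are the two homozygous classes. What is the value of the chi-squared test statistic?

0.383

With incomplete dominance, a heterozygote × heterozygote cross gives a 1:2:1 phenotypic ratio.
Under the 1:2:1 hypothesis (Σ ratio = 4, N = 149):
  long-rooted: 149 × 1/4 = 37.25
  oval-rooted: 149 × 2/4 = 74.5
  round-rooted: 149 × 1/4 = 37.25
χ² = Σ (O − E)² / E
  long-rooted: (40 − 37.25)² / 37.25 = 0.2030
  oval-rooted: (71 − 74.5)² / 74.5 = 0.1644
  round-rooted: (38 − 37.25)² / 37.25 = 0.0151
χ² = 0.2030 + 0.1644 + 0.0151 = 0.3825 ≈ 0.383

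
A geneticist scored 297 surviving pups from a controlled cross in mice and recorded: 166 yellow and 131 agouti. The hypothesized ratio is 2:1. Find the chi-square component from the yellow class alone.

The 2:1 ratio has 3 parts, so with N = 297 the expected counts are:
  yellow: 297 × 2/3 = 198
  agouti: 297 × 1/3 = 99
Contribution of yellow: (166 − 198)² / 198 = 5.1717

5.172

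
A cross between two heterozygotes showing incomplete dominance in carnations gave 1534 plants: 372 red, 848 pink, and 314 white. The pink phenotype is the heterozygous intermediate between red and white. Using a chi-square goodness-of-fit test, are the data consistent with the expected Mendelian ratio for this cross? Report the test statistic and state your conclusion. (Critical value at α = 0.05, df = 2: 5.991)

21.494; not consistent

With incomplete dominance, a heterozygote × heterozygote cross gives a 1:2:1 phenotypic ratio.
Total ratio parts = 4. Expected numbers out of 1534:
  red: 1534 × 1/4 = 383.5
  pink: 1534 × 2/4 = 767
  white: 1534 × 1/4 = 383.5
χ² = Σ (O − E)² / E
  red: (372 − 383.5)² / 383.5 = 0.3449
  pink: (848 − 767)² / 767 = 8.5541
  white: (314 − 383.5)² / 383.5 = 12.5952
χ² = 0.3449 + 8.5541 + 12.5952 = 21.4942 ≈ 21.494
Degrees of freedom = 3 − 1 = 2; critical value at α = 0.05 is 5.991.
Since 21.494 > 5.991, we reject the null hypothesis — the data do not fit the 1:2:1 ratio.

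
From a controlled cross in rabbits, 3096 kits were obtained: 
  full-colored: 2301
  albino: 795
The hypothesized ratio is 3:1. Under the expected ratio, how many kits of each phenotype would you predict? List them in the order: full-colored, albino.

2322, 774

Expected counts for N = 3096 under a 3:1 ratio (total parts = 4):
  full-colored: 3096 × 3/4 = 2322
  albino: 3096 × 1/4 = 774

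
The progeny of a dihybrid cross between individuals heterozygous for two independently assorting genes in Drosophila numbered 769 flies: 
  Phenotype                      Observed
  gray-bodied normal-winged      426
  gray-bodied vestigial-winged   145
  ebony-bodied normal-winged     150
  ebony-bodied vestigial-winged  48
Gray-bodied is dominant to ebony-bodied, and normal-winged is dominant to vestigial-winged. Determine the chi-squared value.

A dihybrid F₂ with independent assortment and complete dominance at both loci gives a 9:3:3:1 phenotypic ratio.
The 9:3:3:1 ratio has 16 parts, so with N = 769 the expected counts are:
  gray-bodied normal-winged: 769 × 9/16 = 432.5625
  gray-bodied vestigial-winged: 769 × 3/16 = 144.1875
  ebony-bodied normal-winged: 769 × 3/16 = 144.1875
  ebony-bodied vestigial-winged: 769 × 1/16 = 48.0625
χ² = Σ (O − E)² / E
  gray-bodied normal-winged: (426 − 432.5625)² / 432.5625 = 0.0996
  gray-bodied vestigial-winged: (145 − 144.1875)² / 144.1875 = 0.0046
  ebony-bodied normal-winged: (150 − 144.1875)² / 144.1875 = 0.2343
  ebony-bodied vestigial-winged: (48 − 48.0625)² / 48.0625 = 0.0001
χ² = 0.0996 + 0.0046 + 0.2343 + 0.0001 = 0.3386 ≈ 0.339

0.339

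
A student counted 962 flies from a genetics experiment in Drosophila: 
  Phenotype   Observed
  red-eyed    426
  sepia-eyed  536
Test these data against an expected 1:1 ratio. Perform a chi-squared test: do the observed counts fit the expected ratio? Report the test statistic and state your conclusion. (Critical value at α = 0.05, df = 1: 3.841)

The 1:1 ratio has 2 parts, so with N = 962 the expected counts are:
  red-eyed: 962 × 1/2 = 481
  sepia-eyed: 962 × 1/2 = 481
χ² = Σ (O − E)² / E
  red-eyed: (426 − 481)² / 481 = 6.2890
  sepia-eyed: (536 − 481)² / 481 = 6.2890
χ² = 6.2890 + 6.2890 = 12.578
Degrees of freedom = 2 − 1 = 1; critical value at α = 0.05 is 3.841.
Since 12.578 > 3.841, we reject the null hypothesis — the data do not fit the 1:1 ratio.

12.578; not consistent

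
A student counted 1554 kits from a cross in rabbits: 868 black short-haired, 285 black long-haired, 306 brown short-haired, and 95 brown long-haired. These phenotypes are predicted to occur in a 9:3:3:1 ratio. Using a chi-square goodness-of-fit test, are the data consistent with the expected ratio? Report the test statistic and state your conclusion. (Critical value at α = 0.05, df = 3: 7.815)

0.963; consistent

Expected counts for N = 1554 under a 9:3:3:1 ratio (total parts = 16):
  black short-haired: 1554 × 9/16 = 874.125
  black long-haired: 1554 × 3/16 = 291.375
  brown short-haired: 1554 × 3/16 = 291.375
  brown long-haired: 1554 × 1/16 = 97.125
χ² = Σ (O − E)² / E
  black short-haired: (868 − 874.125)² / 874.125 = 0.0429
  black long-haired: (285 − 291.375)² / 291.375 = 0.1395
  brown short-haired: (306 − 291.375)² / 291.375 = 0.7341
  brown long-haired: (95 − 97.125)² / 97.125 = 0.0465
χ² = 0.0429 + 0.1395 + 0.7341 + 0.0465 = 0.963
Degrees of freedom = 4 − 1 = 3; critical value at α = 0.05 is 7.815.
Since 0.963 < 7.815, we fail to reject the null hypothesis — the data are consistent with the 9:3:3:1 ratio.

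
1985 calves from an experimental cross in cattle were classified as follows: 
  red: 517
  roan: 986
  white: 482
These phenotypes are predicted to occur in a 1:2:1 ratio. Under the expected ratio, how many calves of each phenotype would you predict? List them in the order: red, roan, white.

496.25, 992.5, 496.25

Expected counts for N = 1985 under a 1:2:1 ratio (total parts = 4):
  red: 1985 × 1/4 = 496.25
  roan: 1985 × 2/4 = 992.5
  white: 1985 × 1/4 = 496.25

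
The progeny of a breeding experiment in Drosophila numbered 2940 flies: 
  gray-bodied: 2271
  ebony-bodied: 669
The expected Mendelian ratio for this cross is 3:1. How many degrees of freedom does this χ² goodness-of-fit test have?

1

A goodness-of-fit test with 2 phenotype classes has df = 2 − 1 = 1.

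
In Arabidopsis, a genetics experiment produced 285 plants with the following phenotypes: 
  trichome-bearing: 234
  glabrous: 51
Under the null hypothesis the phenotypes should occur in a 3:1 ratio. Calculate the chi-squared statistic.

Total ratio parts = 4. Expected numbers out of 285:
  trichome-bearing: 285 × 3/4 = 213.75
  glabrous: 285 × 1/4 = 71.25
χ² = Σ (O − E)² / E
  trichome-bearing: (234 − 213.75)² / 213.75 = 1.9184
  glabrous: (51 − 71.25)² / 71.25 = 5.7553
χ² = 1.9184 + 5.7553 = 7.6737 ≈ 7.674

7.674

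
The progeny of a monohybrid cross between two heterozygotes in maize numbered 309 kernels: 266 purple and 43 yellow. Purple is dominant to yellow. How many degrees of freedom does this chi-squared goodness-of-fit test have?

For a monohybrid cross between heterozygotes with complete dominance, the expected phenotypic ratio is 3:1.
A goodness-of-fit test with 2 phenotype classes has df = 2 − 1 = 1.

1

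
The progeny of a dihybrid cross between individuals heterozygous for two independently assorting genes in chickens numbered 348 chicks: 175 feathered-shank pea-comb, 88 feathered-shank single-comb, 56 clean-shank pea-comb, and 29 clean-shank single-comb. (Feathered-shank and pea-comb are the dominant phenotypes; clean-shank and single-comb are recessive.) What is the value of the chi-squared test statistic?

13.860

A dihybrid F₂ with independent assortment and complete dominance at both loci gives a 9:3:3:1 phenotypic ratio.
Expected counts for N = 348 under a 9:3:3:1 ratio (total parts = 16):
  feathered-shank pea-comb: 348 × 9/16 = 195.75
  feathered-shank single-comb: 348 × 3/16 = 65.25
  clean-shank pea-comb: 348 × 3/16 = 65.25
  clean-shank single-comb: 348 × 1/16 = 21.75
χ² = Σ (O − E)² / E
  feathered-shank pea-comb: (175 − 195.75)² / 195.75 = 2.1996
  feathered-shank single-comb: (88 − 65.25)² / 65.25 = 7.9320
  clean-shank pea-comb: (56 − 65.25)² / 65.25 = 1.3113
  clean-shank single-comb: (29 − 21.75)² / 21.75 = 2.4167
χ² = 2.1996 + 7.9320 + 1.3113 + 2.4167 = 13.8596 ≈ 13.860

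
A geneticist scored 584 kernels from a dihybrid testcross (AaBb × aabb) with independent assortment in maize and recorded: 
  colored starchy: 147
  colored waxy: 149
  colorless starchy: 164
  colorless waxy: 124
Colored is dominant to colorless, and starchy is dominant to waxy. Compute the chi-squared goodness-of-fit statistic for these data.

A dihybrid testcross with independent assortment gives a 1:1:1:1 ratio.
Under the 1:1:1:1 hypothesis (Σ ratio = 4, N = 584):
  colored starchy: 584 × 1/4 = 146
  colored waxy: 584 × 1/4 = 146
  colorless starchy: 584 × 1/4 = 146
  colorless waxy: 584 × 1/4 = 146
χ² = Σ (O − E)² / E
  colored starchy: (147 − 146)² / 146 = 0.0068
  colored waxy: (149 − 146)² / 146 = 0.0616
  colorless starchy: (164 − 146)² / 146 = 2.2192
  colorless waxy: (124 − 146)² / 146 = 3.3151
χ² = 0.0068 + 0.0616 + 2.2192 + 3.3151 = 5.6027 ≈ 5.603

5.603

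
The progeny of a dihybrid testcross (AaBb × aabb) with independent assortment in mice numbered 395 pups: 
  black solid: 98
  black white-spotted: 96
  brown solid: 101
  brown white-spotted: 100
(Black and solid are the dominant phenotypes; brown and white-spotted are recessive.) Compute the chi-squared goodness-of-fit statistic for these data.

0.149

A dihybrid testcross with independent assortment gives a 1:1:1:1 ratio.
Expected counts for N = 395 under a 1:1:1:1 ratio (total parts = 4):
  black solid: 395 × 1/4 = 98.75
  black white-spotted: 395 × 1/4 = 98.75
  brown solid: 395 × 1/4 = 98.75
  brown white-spotted: 395 × 1/4 = 98.75
χ² = Σ (O − E)² / E
  black solid: (98 − 98.75)² / 98.75 = 0.0057
  black white-spotted: (96 − 98.75)² / 98.75 = 0.0766
  brown solid: (101 − 98.75)² / 98.75 = 0.0513
  brown white-spotted: (100 − 98.75)² / 98.75 = 0.0158
χ² = 0.0057 + 0.0766 + 0.0513 + 0.0158 = 0.1494 ≈ 0.149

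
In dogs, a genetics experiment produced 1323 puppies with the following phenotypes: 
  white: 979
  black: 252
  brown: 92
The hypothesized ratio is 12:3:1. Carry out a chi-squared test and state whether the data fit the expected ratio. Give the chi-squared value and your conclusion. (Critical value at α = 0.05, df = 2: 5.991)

1.288; consistent

Under the 12:3:1 hypothesis (Σ ratio = 16, N = 1323):
  white: 1323 × 12/16 = 992.25
  black: 1323 × 3/16 = 248.0625
  brown: 1323 × 1/16 = 82.6875
χ² = Σ (O − E)² / E
  white: (979 − 992.25)² / 992.25 = 0.1769
  black: (252 − 248.0625)² / 248.0625 = 0.0625
  brown: (92 − 82.6875)² / 82.6875 = 1.0488
χ² = 0.1769 + 0.0625 + 1.0488 = 1.2882 ≈ 1.288
Degrees of freedom = 3 − 1 = 2; critical value at α = 0.05 is 5.991.
Since 1.288 < 5.991, we fail to reject the null hypothesis — the data are consistent with the 12:3:1 ratio.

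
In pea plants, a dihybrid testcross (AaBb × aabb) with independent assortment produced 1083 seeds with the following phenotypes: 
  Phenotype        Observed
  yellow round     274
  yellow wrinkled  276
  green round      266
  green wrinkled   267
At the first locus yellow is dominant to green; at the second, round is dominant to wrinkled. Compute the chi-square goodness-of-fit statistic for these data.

0.276

A dihybrid testcross with independent assortment gives a 1:1:1:1 ratio.
Expected counts for N = 1083 under a 1:1:1:1 ratio (total parts = 4):
  yellow round: 1083 × 1/4 = 270.75
  yellow wrinkled: 1083 × 1/4 = 270.75
  green round: 1083 × 1/4 = 270.75
  green wrinkled: 1083 × 1/4 = 270.75
χ² = Σ (O − E)² / E
  yellow round: (274 − 270.75)² / 270.75 = 0.0390
  yellow wrinkled: (276 − 270.75)² / 270.75 = 0.1018
  green round: (266 − 270.75)² / 270.75 = 0.0833
  green wrinkled: (267 − 270.75)² / 270.75 = 0.0519
χ² = 0.0390 + 0.1018 + 0.0833 + 0.0519 = 0.276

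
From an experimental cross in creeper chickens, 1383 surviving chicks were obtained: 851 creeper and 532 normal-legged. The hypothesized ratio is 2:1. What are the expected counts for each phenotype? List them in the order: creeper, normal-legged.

922, 461

The 2:1 ratio has 3 parts, so with N = 1383 the expected counts are:
  creeper: 1383 × 2/3 = 922
  normal-legged: 1383 × 1/3 = 461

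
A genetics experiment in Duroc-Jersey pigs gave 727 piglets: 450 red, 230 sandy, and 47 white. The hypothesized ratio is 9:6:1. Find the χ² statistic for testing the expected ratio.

10.841

The 9:6:1 ratio has 16 parts, so with N = 727 the expected counts are:
  red: 727 × 9/16 = 408.9375
  sandy: 727 × 6/16 = 272.625
  white: 727 × 1/16 = 45.4375
χ² = Σ (O − E)² / E
  red: (450 − 408.9375)² / 408.9375 = 4.1232
  sandy: (230 − 272.625)² / 272.625 = 6.6644
  white: (47 − 45.4375)² / 45.4375 = 0.0537
χ² = 4.1232 + 6.6644 + 0.0537 = 10.8413 ≈ 10.841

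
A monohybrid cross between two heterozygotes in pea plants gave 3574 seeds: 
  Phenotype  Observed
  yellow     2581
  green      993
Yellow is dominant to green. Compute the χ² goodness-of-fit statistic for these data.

For a monohybrid cross between heterozygotes with complete dominance, the expected phenotypic ratio is 3:1.
Under the 3:1 hypothesis (Σ ratio = 4, N = 3574):
  yellow: 3574 × 3/4 = 2680.5
  green: 3574 × 1/4 = 893.5
χ² = Σ (O − E)² / E
  yellow: (2581 − 2680.5)² / 2680.5 = 3.6934
  green: (993 − 893.5)² / 893.5 = 11.0803
χ² = 3.6934 + 11.0803 = 14.7737 ≈ 14.774

14.774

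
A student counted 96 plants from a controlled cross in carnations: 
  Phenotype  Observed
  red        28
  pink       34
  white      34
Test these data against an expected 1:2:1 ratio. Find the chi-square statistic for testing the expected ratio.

The 1:2:1 ratio has 4 parts, so with N = 96 the expected counts are:
  red: 96 × 1/4 = 24
  pink: 96 × 2/4 = 48
  white: 96 × 1/4 = 24
χ² = Σ (O − E)² / E
  red: (28 − 24)² / 24 = 0.6667
  pink: (34 − 48)² / 48 = 4.0833
  white: (34 − 24)² / 24 = 4.1667
χ² = 0.6667 + 4.0833 + 4.1667 = 8.9167 ≈ 8.917

8.917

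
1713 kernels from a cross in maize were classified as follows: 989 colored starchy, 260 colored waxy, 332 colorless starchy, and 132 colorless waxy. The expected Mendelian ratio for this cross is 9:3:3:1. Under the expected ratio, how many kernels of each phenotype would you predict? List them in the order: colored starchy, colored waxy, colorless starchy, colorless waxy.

The 9:3:3:1 ratio has 16 parts, so with N = 1713 the expected counts are:
  colored starchy: 1713 × 9/16 = 963.5625
  colored waxy: 1713 × 3/16 = 321.1875
  colorless starchy: 1713 × 3/16 = 321.1875
  colorless waxy: 1713 × 1/16 = 107.0625

963.5625, 321.1875, 321.1875, 107.0625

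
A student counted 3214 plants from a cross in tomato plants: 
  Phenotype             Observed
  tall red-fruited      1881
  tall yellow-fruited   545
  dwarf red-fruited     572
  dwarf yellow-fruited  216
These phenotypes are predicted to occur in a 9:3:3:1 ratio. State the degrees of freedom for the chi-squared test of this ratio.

A goodness-of-fit test with 4 phenotype classes has df = 4 − 1 = 3.

3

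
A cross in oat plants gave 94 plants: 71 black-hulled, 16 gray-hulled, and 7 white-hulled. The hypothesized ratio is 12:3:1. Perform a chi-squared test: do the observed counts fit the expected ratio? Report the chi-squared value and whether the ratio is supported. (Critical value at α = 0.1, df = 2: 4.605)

0.369; consistent

The 12:3:1 ratio has 16 parts, so with N = 94 the expected counts are:
  black-hulled: 94 × 12/16 = 70.5
  gray-hulled: 94 × 3/16 = 17.625
  white-hulled: 94 × 1/16 = 5.875
χ² = Σ (O − E)² / E
  black-hulled: (71 − 70.5)² / 70.5 = 0.0035
  gray-hulled: (16 − 17.625)² / 17.625 = 0.1498
  white-hulled: (7 − 5.875)² / 5.875 = 0.2154
χ² = 0.0035 + 0.1498 + 0.2154 = 0.3687 ≈ 0.369
Degrees of freedom = 3 − 1 = 2; critical value at α = 0.1 is 4.605.
Since 0.369 < 4.605, we fail to reject the null hypothesis — the data are consistent with the 12:3:1 ratio.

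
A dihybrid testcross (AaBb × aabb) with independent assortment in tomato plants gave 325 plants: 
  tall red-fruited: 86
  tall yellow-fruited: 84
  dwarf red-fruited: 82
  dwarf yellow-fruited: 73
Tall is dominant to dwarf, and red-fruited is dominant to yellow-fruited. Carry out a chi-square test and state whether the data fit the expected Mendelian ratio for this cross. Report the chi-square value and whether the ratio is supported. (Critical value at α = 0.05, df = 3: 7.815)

A dihybrid testcross with independent assortment gives a 1:1:1:1 ratio.
Under the 1:1:1:1 hypothesis (Σ ratio = 4, N = 325):
  tall red-fruited: 325 × 1/4 = 81.25
  tall yellow-fruited: 325 × 1/4 = 81.25
  dwarf red-fruited: 325 × 1/4 = 81.25
  dwarf yellow-fruited: 325 × 1/4 = 81.25
χ² = Σ (O − E)² / E
  tall red-fruited: (86 − 81.25)² / 81.25 = 0.2777
  tall yellow-fruited: (84 − 81.25)² / 81.25 = 0.0931
  dwarf red-fruited: (82 − 81.25)² / 81.25 = 0.0069
  dwarf yellow-fruited: (73 − 81.25)² / 81.25 = 0.8377
χ² = 0.2777 + 0.0931 + 0.0069 + 0.8377 = 1.2154 ≈ 1.215
Degrees of freedom = 4 − 1 = 3; critical value at α = 0.05 is 7.815.
Since 1.215 < 7.815, we fail to reject the null hypothesis — the data are consistent with the 1:1:1:1 ratio.

1.215; consistent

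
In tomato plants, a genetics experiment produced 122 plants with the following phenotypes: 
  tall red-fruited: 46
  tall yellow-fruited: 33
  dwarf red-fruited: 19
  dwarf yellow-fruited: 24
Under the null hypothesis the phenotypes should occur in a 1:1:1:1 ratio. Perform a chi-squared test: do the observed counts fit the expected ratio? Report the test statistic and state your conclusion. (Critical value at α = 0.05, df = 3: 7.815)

13.803; not consistent

Under the 1:1:1:1 hypothesis (Σ ratio = 4, N = 122):
  tall red-fruited: 122 × 1/4 = 30.5
  tall yellow-fruited: 122 × 1/4 = 30.5
  dwarf red-fruited: 122 × 1/4 = 30.5
  dwarf yellow-fruited: 122 × 1/4 = 30.5
χ² = Σ (O − E)² / E
  tall red-fruited: (46 − 30.5)² / 30.5 = 7.8770
  tall yellow-fruited: (33 − 30.5)² / 30.5 = 0.2049
  dwarf red-fruited: (19 − 30.5)² / 30.5 = 4.3361
  dwarf yellow-fruited: (24 − 30.5)² / 30.5 = 1.3852
χ² = 7.8770 + 0.2049 + 4.3361 + 1.3852 = 13.8032 ≈ 13.803
Degrees of freedom = 4 − 1 = 3; critical value at α = 0.05 is 7.815.
Since 13.803 > 7.815, we reject the null hypothesis — the data do not fit the 1:1:1:1 ratio.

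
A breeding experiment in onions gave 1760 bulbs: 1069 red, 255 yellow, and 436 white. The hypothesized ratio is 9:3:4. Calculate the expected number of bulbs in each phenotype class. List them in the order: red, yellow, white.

Expected counts for N = 1760 under a 9:3:4 ratio (total parts = 16):
  red: 1760 × 9/16 = 990
  yellow: 1760 × 3/16 = 330
  white: 1760 × 4/16 = 440

990, 330, 440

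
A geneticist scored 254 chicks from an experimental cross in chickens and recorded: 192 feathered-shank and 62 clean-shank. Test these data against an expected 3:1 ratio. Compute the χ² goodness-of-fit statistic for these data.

The 3:1 ratio has 4 parts, so with N = 254 the expected counts are:
  feathered-shank: 254 × 3/4 = 190.5
  clean-shank: 254 × 1/4 = 63.5
χ² = Σ (O − E)² / E
  feathered-shank: (192 − 190.5)² / 190.5 = 0.0118
  clean-shank: (62 − 63.5)² / 63.5 = 0.0354
χ² = 0.0118 + 0.0354 = 0.0472 ≈ 0.047

0.047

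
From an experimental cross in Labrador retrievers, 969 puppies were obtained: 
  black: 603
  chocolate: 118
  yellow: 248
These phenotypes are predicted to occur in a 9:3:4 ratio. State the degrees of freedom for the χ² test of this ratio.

2

A goodness-of-fit test with 3 phenotype classes has df = 3 − 1 = 2.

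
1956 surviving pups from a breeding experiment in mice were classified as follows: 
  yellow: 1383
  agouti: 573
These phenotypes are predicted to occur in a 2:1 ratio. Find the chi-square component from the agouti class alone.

9.572

Total ratio parts = 3. Expected numbers out of 1956:
  yellow: 1956 × 2/3 = 1304
  agouti: 1956 × 1/3 = 652
Contribution of agouti: (573 − 652)² / 652 = 9.5721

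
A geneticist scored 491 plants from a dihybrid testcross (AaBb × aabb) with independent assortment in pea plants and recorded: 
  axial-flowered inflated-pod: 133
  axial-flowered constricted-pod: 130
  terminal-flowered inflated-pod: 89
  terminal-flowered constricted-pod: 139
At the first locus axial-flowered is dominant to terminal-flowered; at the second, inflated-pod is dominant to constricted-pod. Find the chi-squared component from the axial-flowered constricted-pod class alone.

0.428

A dihybrid testcross with independent assortment gives a 1:1:1:1 ratio.
Total ratio parts = 4. Expected numbers out of 491:
  axial-flowered inflated-pod: 491 × 1/4 = 122.75
  axial-flowered constricted-pod: 491 × 1/4 = 122.75
  terminal-flowered inflated-pod: 491 × 1/4 = 122.75
  terminal-flowered constricted-pod: 491 × 1/4 = 122.75
Contribution of axial-flowered constricted-pod: (130 − 122.75)² / 122.75 = 0.4282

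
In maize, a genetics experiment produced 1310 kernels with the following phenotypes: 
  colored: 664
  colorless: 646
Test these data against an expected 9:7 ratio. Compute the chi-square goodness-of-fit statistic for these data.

16.473

Under the 9:7 hypothesis (Σ ratio = 16, N = 1310):
  colored: 1310 × 9/16 = 736.875
  colorless: 1310 × 7/16 = 573.125
χ² = Σ (O − E)² / E
  colored: (664 − 736.875)² / 736.875 = 7.2071
  colorless: (646 − 573.125)² / 573.125 = 9.2663
χ² = 7.2071 + 9.2663 = 16.4734 ≈ 16.473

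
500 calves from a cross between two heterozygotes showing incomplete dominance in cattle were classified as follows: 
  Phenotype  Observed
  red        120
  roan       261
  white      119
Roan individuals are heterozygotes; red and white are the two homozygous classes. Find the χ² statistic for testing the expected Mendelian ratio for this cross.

0.972

With incomplete dominance, a heterozygote × heterozygote cross gives a 1:2:1 phenotypic ratio.
Under the 1:2:1 hypothesis (Σ ratio = 4, N = 500):
  red: 500 × 1/4 = 125
  roan: 500 × 2/4 = 250
  white: 500 × 1/4 = 125
χ² = Σ (O − E)² / E
  red: (120 − 125)² / 125 = 0.2000
  roan: (261 − 250)² / 250 = 0.4840
  white: (119 − 125)² / 125 = 0.2880
χ² = 0.2000 + 0.4840 + 0.2880 = 0.972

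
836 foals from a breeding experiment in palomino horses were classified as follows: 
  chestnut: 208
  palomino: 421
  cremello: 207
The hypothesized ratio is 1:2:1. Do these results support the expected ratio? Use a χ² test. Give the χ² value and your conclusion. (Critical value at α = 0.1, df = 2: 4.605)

The 1:2:1 ratio has 4 parts, so with N = 836 the expected counts are:
  chestnut: 836 × 1/4 = 209
  palomino: 836 × 2/4 = 418
  cremello: 836 × 1/4 = 209
χ² = Σ (O − E)² / E
  chestnut: (208 − 209)² / 209 = 0.0048
  palomino: (421 − 418)² / 418 = 0.0215
  cremello: (207 − 209)² / 209 = 0.0191
χ² = 0.0048 + 0.0215 + 0.0191 = 0.0454 ≈ 0.045
Degrees of freedom = 3 − 1 = 2; critical value at α = 0.1 is 4.605.
Since 0.045 < 4.605, we fail to reject the null hypothesis — the data are consistent with the 1:2:1 ratio.

0.045; consistent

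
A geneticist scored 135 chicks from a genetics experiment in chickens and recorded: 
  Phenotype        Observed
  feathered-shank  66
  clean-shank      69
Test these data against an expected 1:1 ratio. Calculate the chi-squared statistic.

Under the 1:1 hypothesis (Σ ratio = 2, N = 135):
  feathered-shank: 135 × 1/2 = 67.5
  clean-shank: 135 × 1/2 = 67.5
χ² = Σ (O − E)² / E
  feathered-shank: (66 − 67.5)² / 67.5 = 0.0333
  clean-shank: (69 − 67.5)² / 67.5 = 0.0333
χ² = 0.0333 + 0.0333 = 0.0666 ≈ 0.067

0.067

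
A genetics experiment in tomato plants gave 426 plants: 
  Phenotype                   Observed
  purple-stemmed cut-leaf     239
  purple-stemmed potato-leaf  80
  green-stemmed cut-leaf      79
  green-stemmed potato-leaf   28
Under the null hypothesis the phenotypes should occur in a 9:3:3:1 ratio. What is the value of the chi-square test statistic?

Total ratio parts = 16. Expected numbers out of 426:
  purple-stemmed cut-leaf: 426 × 9/16 = 239.625
  purple-stemmed potato-leaf: 426 × 3/16 = 79.875
  green-stemmed cut-leaf: 426 × 3/16 = 79.875
  green-stemmed potato-leaf: 426 × 1/16 = 26.625
χ² = Σ (O − E)² / E
  purple-stemmed cut-leaf: (239 − 239.625)² / 239.625 = 0.0016
  purple-stemmed potato-leaf: (80 − 79.875)² / 79.875 = 0.0002
  green-stemmed cut-leaf: (79 − 79.875)² / 79.875 = 0.0096
  green-stemmed potato-leaf: (28 − 26.625)² / 26.625 = 0.0710
χ² = 0.0016 + 0.0002 + 0.0096 + 0.0710 = 0.0824 ≈ 0.082

0.082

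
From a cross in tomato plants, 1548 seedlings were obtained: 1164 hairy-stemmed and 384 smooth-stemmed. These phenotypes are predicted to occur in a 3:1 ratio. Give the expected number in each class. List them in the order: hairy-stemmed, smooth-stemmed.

1161, 387

Expected counts for N = 1548 under a 3:1 ratio (total parts = 4):
  hairy-stemmed: 1548 × 3/4 = 1161
  smooth-stemmed: 1548 × 1/4 = 387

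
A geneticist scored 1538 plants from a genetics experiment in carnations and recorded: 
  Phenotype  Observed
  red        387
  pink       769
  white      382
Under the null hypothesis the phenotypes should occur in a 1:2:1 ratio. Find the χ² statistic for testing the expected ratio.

The 1:2:1 ratio has 4 parts, so with N = 1538 the expected counts are:
  red: 1538 × 1/4 = 384.5
  pink: 1538 × 2/4 = 769
  white: 1538 × 1/4 = 384.5
χ² = Σ (O − E)² / E
  red: (387 − 384.5)² / 384.5 = 0.0163
  pink: (769 − 769)² / 769 = 0.0000
  white: (382 − 384.5)² / 384.5 = 0.0163
χ² = 0.0163 + 0.0000 + 0.0163 = 0.0326 ≈ 0.033

0.033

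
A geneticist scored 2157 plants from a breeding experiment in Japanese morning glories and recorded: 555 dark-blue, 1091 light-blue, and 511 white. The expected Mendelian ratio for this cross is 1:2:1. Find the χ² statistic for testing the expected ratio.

Under the 1:2:1 hypothesis (Σ ratio = 4, N = 2157):
  dark-blue: 2157 × 1/4 = 539.25
  light-blue: 2157 × 2/4 = 1078.5
  white: 2157 × 1/4 = 539.25
χ² = Σ (O − E)² / E
  dark-blue: (555 − 539.25)² / 539.25 = 0.4600
  light-blue: (1091 − 1078.5)² / 1078.5 = 0.1449
  white: (511 − 539.25)² / 539.25 = 1.4799
χ² = 0.4600 + 0.1449 + 1.4799 = 2.0848 ≈ 2.085

2.085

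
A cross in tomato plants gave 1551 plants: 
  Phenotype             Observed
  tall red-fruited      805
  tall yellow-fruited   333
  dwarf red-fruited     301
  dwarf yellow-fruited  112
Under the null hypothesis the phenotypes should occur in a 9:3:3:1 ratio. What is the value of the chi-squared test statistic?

14.030

Expected counts for N = 1551 under a 9:3:3:1 ratio (total parts = 16):
  tall red-fruited: 1551 × 9/16 = 872.4375
  tall yellow-fruited: 1551 × 3/16 = 290.8125
  dwarf red-fruited: 1551 × 3/16 = 290.8125
  dwarf yellow-fruited: 1551 × 1/16 = 96.9375
χ² = Σ (O − E)² / E
  tall red-fruited: (805 − 872.4375)² / 872.4375 = 5.2128
  tall yellow-fruited: (333 − 290.8125)² / 290.8125 = 6.1200
  dwarf red-fruited: (301 − 290.8125)² / 290.8125 = 0.3569
  dwarf yellow-fruited: (112 − 96.9375)² / 96.9375 = 2.3405
χ² = 5.2128 + 6.1200 + 0.3569 + 2.3405 = 14.0302 ≈ 14.030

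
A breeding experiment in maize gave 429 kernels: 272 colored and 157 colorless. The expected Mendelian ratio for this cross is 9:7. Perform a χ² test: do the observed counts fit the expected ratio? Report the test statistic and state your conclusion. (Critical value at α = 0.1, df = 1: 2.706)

8.920; not consistent

Total ratio parts = 16. Expected numbers out of 429:
  colored: 429 × 9/16 = 241.3125
  colorless: 429 × 7/16 = 187.6875
χ² = Σ (O − E)² / E
  colored: (272 − 241.3125)² / 241.3125 = 3.9025
  colorless: (157 − 187.6875)² / 187.6875 = 5.0175
χ² = 3.9025 + 5.0175 = 8.920
Degrees of freedom = 2 − 1 = 1; critical value at α = 0.1 is 2.706.
Since 8.920 > 2.706, we reject the null hypothesis — the data do not fit the 9:7 ratio.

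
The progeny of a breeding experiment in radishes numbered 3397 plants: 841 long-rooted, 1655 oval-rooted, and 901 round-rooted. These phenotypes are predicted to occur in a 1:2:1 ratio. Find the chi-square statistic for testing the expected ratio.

Expected counts for N = 3397 under a 1:2:1 ratio (total parts = 4):
  long-rooted: 3397 × 1/4 = 849.25
  oval-rooted: 3397 × 2/4 = 1698.5
  round-rooted: 3397 × 1/4 = 849.25
χ² = Σ (O − E)² / E
  long-rooted: (841 − 849.25)² / 849.25 = 0.0801
  oval-rooted: (1655 − 1698.5)² / 1698.5 = 1.1141
  round-rooted: (901 − 849.25)² / 849.25 = 3.1534
χ² = 0.0801 + 1.1141 + 3.1534 = 4.3476 ≈ 4.348

4.348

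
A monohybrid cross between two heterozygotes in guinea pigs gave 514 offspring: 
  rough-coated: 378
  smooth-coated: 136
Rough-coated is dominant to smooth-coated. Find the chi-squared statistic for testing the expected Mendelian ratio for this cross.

For a monohybrid cross between heterozygotes with complete dominance, the expected phenotypic ratio is 3:1.
The 3:1 ratio has 4 parts, so with N = 514 the expected counts are:
  rough-coated: 514 × 3/4 = 385.5
  smooth-coated: 514 × 1/4 = 128.5
χ² = Σ (O − E)² / E
  rough-coated: (378 − 385.5)² / 385.5 = 0.1459
  smooth-coated: (136 − 128.5)² / 128.5 = 0.4377
χ² = 0.1459 + 0.4377 = 0.5836 ≈ 0.584

0.584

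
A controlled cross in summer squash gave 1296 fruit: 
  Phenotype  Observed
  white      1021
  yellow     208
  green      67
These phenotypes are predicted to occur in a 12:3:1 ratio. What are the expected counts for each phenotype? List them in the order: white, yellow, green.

The 12:3:1 ratio has 16 parts, so with N = 1296 the expected counts are:
  white: 1296 × 12/16 = 972
  yellow: 1296 × 3/16 = 243
  green: 1296 × 1/16 = 81

972, 243, 81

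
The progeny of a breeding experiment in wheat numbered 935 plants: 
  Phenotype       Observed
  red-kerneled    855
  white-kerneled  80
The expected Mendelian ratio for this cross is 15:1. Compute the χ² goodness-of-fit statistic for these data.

8.487

Expected counts for N = 935 under a 15:1 ratio (total parts = 16):
  red-kerneled: 935 × 15/16 = 876.5625
  white-kerneled: 935 × 1/16 = 58.4375
χ² = Σ (O − E)² / E
  red-kerneled: (855 − 876.5625)² / 876.5625 = 0.5304
  white-kerneled: (80 − 58.4375)² / 58.4375 = 7.9562
χ² = 0.5304 + 7.9562 = 8.4866 ≈ 8.487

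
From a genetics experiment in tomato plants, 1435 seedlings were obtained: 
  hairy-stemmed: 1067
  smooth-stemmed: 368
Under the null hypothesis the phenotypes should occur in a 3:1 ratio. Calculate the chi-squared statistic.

The 3:1 ratio has 4 parts, so with N = 1435 the expected counts are:
  hairy-stemmed: 1435 × 3/4 = 1076.25
  smooth-stemmed: 1435 × 1/4 = 358.75
χ² = Σ (O − E)² / E
  hairy-stemmed: (1067 − 1076.25)² / 1076.25 = 0.0795
  smooth-stemmed: (368 − 358.75)² / 358.75 = 0.2385
χ² = 0.0795 + 0.2385 = 0.318

0.318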